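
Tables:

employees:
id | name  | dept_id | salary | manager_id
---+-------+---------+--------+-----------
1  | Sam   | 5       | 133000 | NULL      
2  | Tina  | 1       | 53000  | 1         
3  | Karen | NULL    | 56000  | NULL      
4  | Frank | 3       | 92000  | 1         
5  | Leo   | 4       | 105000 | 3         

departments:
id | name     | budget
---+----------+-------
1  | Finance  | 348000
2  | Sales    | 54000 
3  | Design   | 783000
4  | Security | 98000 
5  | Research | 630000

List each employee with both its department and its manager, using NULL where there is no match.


Two LEFT JOINs from the same base table employees: one to departments via dept_id, one to employees itself via manager_id. Both are LEFT so every employee is preserved.
Match against departments:
  - employee 1 (Sam): dept_id=5 -> matches Research
  - employee 2 (Tina): dept_id=1 -> matches Finance
  - employee 3 (Karen): dept_id=NULL, no match -> kept with NULL
  - employee 4 (Frank): dept_id=3 -> matches Design
  - employee 5 (Leo): dept_id=4 -> matches Security
Match against employees (self):
  - employee 1 (Sam): manager_id=NULL -> NULL
  - employee 2 (Tina): manager_id=1 -> Sam
  - employee 3 (Karen): manager_id=NULL -> NULL
  - employee 4 (Frank): manager_id=1 -> Sam
  - employee 5 (Leo): manager_id=3 -> Karen

SQL:
SELECT a.name, b.name AS department, c.name AS manager
FROM employees a
LEFT JOIN departments b ON a.dept_id = b.id
LEFT JOIN employees c ON a.manager_id = c.id

Result:
name  | department | manager
------+------------+--------
Sam   | Research   | NULL   
Tina  | Finance    | Sam    
Karen | NULL       | NULL   
Frank | Design     | Sam    
Leo   | Security   | Karen  


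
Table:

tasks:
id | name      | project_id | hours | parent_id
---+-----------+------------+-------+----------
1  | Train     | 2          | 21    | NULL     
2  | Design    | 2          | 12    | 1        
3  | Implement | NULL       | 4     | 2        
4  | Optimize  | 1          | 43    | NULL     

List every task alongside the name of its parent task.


This is a self-join: tasks is joined to a second copy of itself, matching each row's parent_id to another row's id. Use LEFT JOIN so rows with parent_id=NULL are kept.
  - task 1 (Train): parent_id=NULL -> NULL
  - task 2 (Design): parent_id=1 -> Train
  - task 3 (Implement): parent_id=2 -> Design
  - task 4 (Optimize): parent_id=NULL -> NULL

SQL:
SELECT a.name AS item, b.name AS parent
FROM tasks a
LEFT JOIN tasks b ON a.parent_id = b.id

Result:
item      | parent
----------+-------
Train     | NULL  
Design    | Train 
Implement | Design
Optimize  | NULL  


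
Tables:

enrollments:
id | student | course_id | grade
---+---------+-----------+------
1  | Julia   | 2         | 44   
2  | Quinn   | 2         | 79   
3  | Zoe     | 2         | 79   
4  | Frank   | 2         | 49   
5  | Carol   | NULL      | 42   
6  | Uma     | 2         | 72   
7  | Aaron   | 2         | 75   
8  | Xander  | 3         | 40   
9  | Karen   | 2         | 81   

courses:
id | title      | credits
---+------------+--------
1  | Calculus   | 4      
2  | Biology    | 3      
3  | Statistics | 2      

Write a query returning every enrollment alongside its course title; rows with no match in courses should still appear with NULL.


LEFT JOIN keeps every row from enrollments (the left table); where course_id has no match in courses, the course columns become NULL. Walk through each enrollment:
  - enrollment 1 (Julia): course_id=2 -> matches Biology
  - enrollment 2 (Quinn): course_id=2 -> matches Biology
  - enrollment 3 (Zoe): course_id=2 -> matches Biology
  - enrollment 4 (Frank): course_id=2 -> matches Biology
  - enrollment 5 (Carol): course_id=NULL, no match -> kept with NULL
  - enrollment 6 (Uma): course_id=2 -> matches Biology
  - enrollment 7 (Aaron): course_id=2 -> matches Biology
  - enrollment 8 (Xander): course_id=3 -> matches Statistics
  - enrollment 9 (Karen): course_id=2 -> matches Biology
All 9 rows appear; 1 has NULL course.

SQL:
SELECT a.student, b.title AS course
FROM enrollments a
LEFT JOIN courses b ON a.course_id = b.id

Result:
student | course    
--------+-----------
Julia   | Biology   
Quinn   | Biology   
Zoe     | Biology   
Frank   | Biology   
Carol   | NULL      
Uma     | Biology   
Aaron   | Biology   
Xander  | Statistics
Karen   | Biology   


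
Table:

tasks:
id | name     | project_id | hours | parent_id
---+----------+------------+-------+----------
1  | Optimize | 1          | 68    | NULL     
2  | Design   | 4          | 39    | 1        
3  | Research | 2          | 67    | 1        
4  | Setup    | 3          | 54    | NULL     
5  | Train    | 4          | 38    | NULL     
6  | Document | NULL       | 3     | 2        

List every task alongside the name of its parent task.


This is a self-join: tasks is joined to a second copy of itself, matching each row's parent_id to another row's id. Use LEFT JOIN so rows with parent_id=NULL are kept.
  - task 1 (Optimize): parent_id=NULL -> NULL
  - task 2 (Design): parent_id=1 -> Optimize
  - task 3 (Research): parent_id=1 -> Optimize
  - task 4 (Setup): parent_id=NULL -> NULL
  - task 5 (Train): parent_id=NULL -> NULL
  - task 6 (Document): parent_id=2 -> Design

SQL:
SELECT a.name AS item, b.name AS parent
FROM tasks a
LEFT JOIN tasks b ON a.parent_id = b.id

Result:
item     | parent  
---------+---------
Optimize | NULL    
Design   | Optimize
Research | Optimize
Setup    | NULL    
Train    | NULL    
Document | Design  


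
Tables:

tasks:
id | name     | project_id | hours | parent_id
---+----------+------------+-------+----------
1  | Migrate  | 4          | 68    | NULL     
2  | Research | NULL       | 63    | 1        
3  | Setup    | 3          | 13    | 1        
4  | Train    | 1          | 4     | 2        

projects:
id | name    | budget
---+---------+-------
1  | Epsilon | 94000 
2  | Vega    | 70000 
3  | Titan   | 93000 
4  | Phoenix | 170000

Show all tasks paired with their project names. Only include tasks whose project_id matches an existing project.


INNER JOIN keeps only tasks rows whose project_id matches an id in projects. Walk through each task:
  - task 1 (Migrate): project_id=4 -> matches Phoenix
  - task 2 (Research): project_id=NULL, no match -> dropped
  - task 3 (Setup): project_id=3 -> matches Titan
  - task 4 (Train): project_id=1 -> matches Epsilon
So 1 of 4 rows is dropped.

SQL:
SELECT a.name, b.name AS project
FROM tasks a
INNER JOIN projects b ON a.project_id = b.id

Result:
name    | project
--------+--------
Migrate | Phoenix
Setup   | Titan  
Train   | Epsilon


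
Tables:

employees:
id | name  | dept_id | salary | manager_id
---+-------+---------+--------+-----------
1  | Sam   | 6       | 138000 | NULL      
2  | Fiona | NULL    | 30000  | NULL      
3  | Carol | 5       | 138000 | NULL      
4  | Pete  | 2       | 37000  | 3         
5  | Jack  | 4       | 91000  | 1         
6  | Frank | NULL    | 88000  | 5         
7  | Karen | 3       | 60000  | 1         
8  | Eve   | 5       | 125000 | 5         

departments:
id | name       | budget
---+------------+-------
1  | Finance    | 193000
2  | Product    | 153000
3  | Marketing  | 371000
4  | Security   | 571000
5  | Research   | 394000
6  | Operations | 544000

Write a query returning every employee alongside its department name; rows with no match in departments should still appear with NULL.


LEFT JOIN keeps every row from employees (the left table); where dept_id has no match in departments, the department columns become NULL. Walk through each employee:
  - employee 1 (Sam): dept_id=6 -> matches Operations
  - employee 2 (Fiona): dept_id=NULL, no match -> kept with NULL
  - employee 3 (Carol): dept_id=5 -> matches Research
  - employee 4 (Pete): dept_id=2 -> matches Product
  - employee 5 (Jack): dept_id=4 -> matches Security
  - employee 6 (Frank): dept_id=NULL, no match -> kept with NULL
  - employee 7 (Karen): dept_id=3 -> matches Marketing
  - employee 8 (Eve): dept_id=5 -> matches Research
All 8 rows appear; 2 have NULL department.

SQL:
SELECT a.name, b.name AS department
FROM employees a
LEFT JOIN departments b ON a.dept_id = b.id

Result:
name  | department
------+-----------
Sam   | Operations
Fiona | NULL      
Carol | Research  
Pete  | Product   
Jack  | Security  
Frank | NULL      
Karen | Marketing 
Eve   | Research  


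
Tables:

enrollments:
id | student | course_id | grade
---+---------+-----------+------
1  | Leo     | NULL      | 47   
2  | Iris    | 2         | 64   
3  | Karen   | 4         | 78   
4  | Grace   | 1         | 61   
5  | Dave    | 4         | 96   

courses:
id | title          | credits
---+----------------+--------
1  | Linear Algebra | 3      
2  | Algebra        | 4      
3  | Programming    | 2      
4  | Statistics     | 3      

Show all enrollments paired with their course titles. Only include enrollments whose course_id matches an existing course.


INNER JOIN keeps only enrollments rows whose course_id matches an id in courses. Walk through each enrollment:
  - enrollment 1 (Leo): course_id=NULL, no match -> dropped
  - enrollment 2 (Iris): course_id=2 -> matches Algebra
  - enrollment 3 (Karen): course_id=4 -> matches Statistics
  - enrollment 4 (Grace): course_id=1 -> matches Linear Algebra
  - enrollment 5 (Dave): course_id=4 -> matches Statistics
So 1 of 5 rows is dropped.

SQL:
SELECT a.student, b.title AS course
FROM enrollments a
INNER JOIN courses b ON a.course_id = b.id

Result:
student | course        
--------+---------------
Iris    | Algebra       
Karen   | Statistics    
Grace   | Linear Algebra
Dave    | Statistics    


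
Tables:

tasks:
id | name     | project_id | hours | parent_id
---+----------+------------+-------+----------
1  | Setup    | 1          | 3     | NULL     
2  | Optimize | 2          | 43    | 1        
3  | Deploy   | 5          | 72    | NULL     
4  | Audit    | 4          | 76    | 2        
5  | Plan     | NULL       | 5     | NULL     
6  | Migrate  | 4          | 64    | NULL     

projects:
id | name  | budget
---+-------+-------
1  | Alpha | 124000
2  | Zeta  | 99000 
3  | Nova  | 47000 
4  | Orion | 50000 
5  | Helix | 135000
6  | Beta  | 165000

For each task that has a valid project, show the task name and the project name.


INNER JOIN keeps only tasks rows whose project_id matches an id in projects. Walk through each task:
  - task 1 (Setup): project_id=1 -> matches Alpha
  - task 2 (Optimize): project_id=2 -> matches Zeta
  - task 3 (Deploy): project_id=5 -> matches Helix
  - task 4 (Audit): project_id=4 -> matches Orion
  - task 5 (Plan): project_id=NULL, no match -> dropped
  - task 6 (Migrate): project_id=4 -> matches Orion
So 1 of 6 rows is dropped.

SQL:
SELECT a.name, b.name AS project
FROM tasks a
INNER JOIN projects b ON a.project_id = b.id

Result:
name     | project
---------+--------
Setup    | Alpha  
Optimize | Zeta   
Deploy   | Helix  
Audit    | Orion  
Migrate  | Orion  


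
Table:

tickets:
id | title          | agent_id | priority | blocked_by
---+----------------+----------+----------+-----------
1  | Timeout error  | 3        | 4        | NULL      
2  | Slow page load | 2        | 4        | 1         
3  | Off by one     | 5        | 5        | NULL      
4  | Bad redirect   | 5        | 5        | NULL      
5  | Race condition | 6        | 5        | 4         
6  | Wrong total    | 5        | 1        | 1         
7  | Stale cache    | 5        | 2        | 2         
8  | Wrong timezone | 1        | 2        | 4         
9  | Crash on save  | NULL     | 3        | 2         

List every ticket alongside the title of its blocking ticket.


This is a self-join: tickets is joined to a second copy of itself, matching each row's blocked_by to another row's id. Use LEFT JOIN so rows with blocked_by=NULL are kept.
  - ticket 1 (Timeout error): blocked_by=NULL -> NULL
  - ticket 2 (Slow page load): blocked_by=1 -> Timeout error
  - ticket 3 (Off by one): blocked_by=NULL -> NULL
  - ticket 4 (Bad redirect): blocked_by=NULL -> NULL
  - ticket 5 (Race condition): blocked_by=4 -> Bad redirect
  - ticket 6 (Wrong total): blocked_by=1 -> Timeout error
  - ticket 7 (Stale cache): blocked_by=2 -> Slow page load
  - ticket 8 (Wrong timezone): blocked_by=4 -> Bad redirect
  - ticket 9 (Crash on save): blocked_by=2 -> Slow page load

SQL:
SELECT a.title AS item, b.title AS blocked_by
FROM tickets a
LEFT JOIN tickets b ON a.blocked_by = b.id

Result:
item           | blocked_by    
---------------+---------------
Timeout error  | NULL          
Slow page load | Timeout error 
Off by one     | NULL          
Bad redirect   | NULL          
Race condition | Bad redirect  
Wrong total    | Timeout error 
Stale cache    | Slow page load
Wrong timezone | Bad redirect  
Crash on save  | Slow page load


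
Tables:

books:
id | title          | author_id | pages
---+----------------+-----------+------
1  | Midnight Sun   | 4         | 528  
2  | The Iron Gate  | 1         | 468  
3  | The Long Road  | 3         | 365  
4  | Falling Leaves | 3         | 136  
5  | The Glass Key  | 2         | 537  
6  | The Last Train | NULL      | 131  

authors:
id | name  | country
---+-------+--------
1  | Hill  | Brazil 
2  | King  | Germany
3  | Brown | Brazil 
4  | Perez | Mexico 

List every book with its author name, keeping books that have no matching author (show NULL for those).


LEFT JOIN keeps every row from books (the left table); where author_id has no match in authors, the author columns become NULL. Walk through each book:
  - book 1 (Midnight Sun): author_id=4 -> matches Perez
  - book 2 (The Iron Gate): author_id=1 -> matches Hill
  - book 3 (The Long Road): author_id=3 -> matches Brown
  - book 4 (Falling Leaves): author_id=3 -> matches Brown
  - book 5 (The Glass Key): author_id=2 -> matches King
  - book 6 (The Last Train): author_id=NULL, no match -> kept with NULL
All 6 rows appear; 1 has NULL author.

SQL:
SELECT a.title, b.name AS author
FROM books a
LEFT JOIN authors b ON a.author_id = b.id

Result:
title          | author
---------------+-------
Midnight Sun   | Perez 
The Iron Gate  | Hill  
The Long Road  | Brown 
Falling Leaves | Brown 
The Glass Key  | King  
The Last Train | NULL  


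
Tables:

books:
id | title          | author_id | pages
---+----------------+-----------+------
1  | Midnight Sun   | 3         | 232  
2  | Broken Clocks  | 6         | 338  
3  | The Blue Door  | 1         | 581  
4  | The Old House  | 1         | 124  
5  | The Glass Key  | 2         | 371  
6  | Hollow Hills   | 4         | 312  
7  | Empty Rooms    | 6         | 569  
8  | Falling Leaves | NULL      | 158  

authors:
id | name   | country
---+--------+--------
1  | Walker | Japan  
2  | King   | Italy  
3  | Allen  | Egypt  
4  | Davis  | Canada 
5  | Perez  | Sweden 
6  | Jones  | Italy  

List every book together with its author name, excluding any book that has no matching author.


INNER JOIN keeps only books rows whose author_id matches an id in authors. Walk through each book:
  - book 1 (Midnight Sun): author_id=3 -> matches Allen
  - book 2 (Broken Clocks): author_id=6 -> matches Jones
  - book 3 (The Blue Door): author_id=1 -> matches Walker
  - book 4 (The Old House): author_id=1 -> matches Walker
  - book 5 (The Glass Key): author_id=2 -> matches King
  - book 6 (Hollow Hills): author_id=4 -> matches Davis
  - book 7 (Empty Rooms): author_id=6 -> matches Jones
  - book 8 (Falling Leaves): author_id=NULL, no match -> dropped
So 1 of 8 rows is dropped.

SQL:
SELECT a.title, b.name AS author
FROM books a
INNER JOIN authors b ON a.author_id = b.id

Result:
title         | author
--------------+-------
Midnight Sun  | Allen 
Broken Clocks | Jones 
The Blue Door | Walker
The Old House | Walker
The Glass Key | King  
Hollow Hills  | Davis 
Empty Rooms   | Jones 


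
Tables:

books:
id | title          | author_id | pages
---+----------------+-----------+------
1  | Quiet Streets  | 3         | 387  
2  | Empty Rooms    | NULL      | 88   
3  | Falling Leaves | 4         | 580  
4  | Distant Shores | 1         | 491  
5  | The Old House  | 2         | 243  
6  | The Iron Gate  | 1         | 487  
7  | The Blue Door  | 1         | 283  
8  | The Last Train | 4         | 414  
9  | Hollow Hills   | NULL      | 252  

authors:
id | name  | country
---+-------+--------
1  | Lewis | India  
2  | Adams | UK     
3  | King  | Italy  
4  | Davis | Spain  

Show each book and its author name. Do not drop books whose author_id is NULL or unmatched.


LEFT JOIN keeps every row from books (the left table); where author_id has no match in authors, the author columns become NULL. Walk through each book:
  - book 1 (Quiet Streets): author_id=3 -> matches King
  - book 2 (Empty Rooms): author_id=NULL, no match -> kept with NULL
  - book 3 (Falling Leaves): author_id=4 -> matches Davis
  - book 4 (Distant Shores): author_id=1 -> matches Lewis
  - book 5 (The Old House): author_id=2 -> matches Adams
  - book 6 (The Iron Gate): author_id=1 -> matches Lewis
  - book 7 (The Blue Door): author_id=1 -> matches Lewis
  - book 8 (The Last Train): author_id=4 -> matches Davis
  - book 9 (Hollow Hills): author_id=NULL, no match -> kept with NULL
All 9 rows appear; 2 have NULL author.

SQL:
SELECT a.title, b.name AS author
FROM books a
LEFT JOIN authors b ON a.author_id = b.id

Result:
title          | author
---------------+-------
Quiet Streets  | King  
Empty Rooms    | NULL  
Falling Leaves | Davis 
Distant Shores | Lewis 
The Old House  | Adams 
The Iron Gate  | Lewis 
The Blue Door  | Lewis 
The Last Train | Davis 
Hollow Hills   | NULL  


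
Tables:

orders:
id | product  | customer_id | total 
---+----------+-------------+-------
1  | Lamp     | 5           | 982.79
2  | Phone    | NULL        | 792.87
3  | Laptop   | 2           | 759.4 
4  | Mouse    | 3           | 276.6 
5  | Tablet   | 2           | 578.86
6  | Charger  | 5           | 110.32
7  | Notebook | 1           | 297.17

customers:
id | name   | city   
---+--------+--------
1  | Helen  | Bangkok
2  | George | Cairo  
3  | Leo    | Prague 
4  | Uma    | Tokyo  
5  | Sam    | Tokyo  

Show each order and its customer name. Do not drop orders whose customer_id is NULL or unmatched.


LEFT JOIN keeps every row from orders (the left table); where customer_id has no match in customers, the customer columns become NULL. Walk through each order:
  - order 1 (Lamp): customer_id=5 -> matches Sam
  - order 2 (Phone): customer_id=NULL, no match -> kept with NULL
  - order 3 (Laptop): customer_id=2 -> matches George
  - order 4 (Mouse): customer_id=3 -> matches Leo
  - order 5 (Tablet): customer_id=2 -> matches George
  - order 6 (Charger): customer_id=5 -> matches Sam
  - order 7 (Notebook): customer_id=1 -> matches Helen
All 7 rows appear; 1 has NULL customer.

SQL:
SELECT a.product, b.name AS customer
FROM orders a
LEFT JOIN customers b ON a.customer_id = b.id

Result:
product  | customer
---------+---------
Lamp     | Sam     
Phone    | NULL    
Laptop   | George  
Mouse    | Leo     
Tablet   | George  
Charger  | Sam     
Notebook | Helen   


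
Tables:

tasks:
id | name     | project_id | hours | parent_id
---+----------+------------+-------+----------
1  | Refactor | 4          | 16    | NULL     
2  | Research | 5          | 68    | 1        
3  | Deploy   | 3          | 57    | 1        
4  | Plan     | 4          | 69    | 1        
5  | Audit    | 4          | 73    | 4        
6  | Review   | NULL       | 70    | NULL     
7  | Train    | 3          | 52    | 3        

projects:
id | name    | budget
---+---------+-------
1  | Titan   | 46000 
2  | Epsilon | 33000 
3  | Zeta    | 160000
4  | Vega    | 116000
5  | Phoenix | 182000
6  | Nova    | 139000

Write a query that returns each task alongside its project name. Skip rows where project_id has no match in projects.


INNER JOIN keeps only tasks rows whose project_id matches an id in projects. Walk through each task:
  - task 1 (Refactor): project_id=4 -> matches Vega
  - task 2 (Research): project_id=5 -> matches Phoenix
  - task 3 (Deploy): project_id=3 -> matches Zeta
  - task 4 (Plan): project_id=4 -> matches Vega
  - task 5 (Audit): project_id=4 -> matches Vega
  - task 6 (Review): project_id=NULL, no match -> dropped
  - task 7 (Train): project_id=3 -> matches Zeta
So 1 of 7 rows is dropped.

SQL:
SELECT a.name, b.name AS project
FROM tasks a
INNER JOIN projects b ON a.project_id = b.id

Result:
name     | project
---------+--------
Refactor | Vega   
Research | Phoenix
Deploy   | Zeta   
Plan     | Vega   
Audit    | Vega   
Train    | Zeta   


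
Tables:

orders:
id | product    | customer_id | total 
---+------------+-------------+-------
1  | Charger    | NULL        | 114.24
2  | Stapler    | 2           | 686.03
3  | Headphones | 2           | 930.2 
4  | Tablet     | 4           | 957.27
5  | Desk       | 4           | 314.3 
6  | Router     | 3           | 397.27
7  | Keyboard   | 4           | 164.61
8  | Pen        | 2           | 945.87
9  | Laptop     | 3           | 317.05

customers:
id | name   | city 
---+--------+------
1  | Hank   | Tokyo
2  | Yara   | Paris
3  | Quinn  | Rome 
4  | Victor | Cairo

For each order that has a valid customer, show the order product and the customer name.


INNER JOIN keeps only orders rows whose customer_id matches an id in customers. Walk through each order:
  - order 1 (Charger): customer_id=NULL, no match -> dropped
  - order 2 (Stapler): customer_id=2 -> matches Yara
  - order 3 (Headphones): customer_id=2 -> matches Yara
  - order 4 (Tablet): customer_id=4 -> matches Victor
  - order 5 (Desk): customer_id=4 -> matches Victor
  - order 6 (Router): customer_id=3 -> matches Quinn
  - order 7 (Keyboard): customer_id=4 -> matches Victor
  - order 8 (Pen): customer_id=2 -> matches Yara
  - order 9 (Laptop): customer_id=3 -> matches Quinn
So 1 of 9 rows is dropped.

SQL:
SELECT a.product, b.name AS customer
FROM orders a
INNER JOIN customers b ON a.customer_id = b.id

Result:
product    | customer
-----------+---------
Stapler    | Yara    
Headphones | Yara    
Tablet     | Victor  
Desk       | Victor  
Router     | Quinn   
Keyboard   | Victor  
Pen        | Yara    
Laptop     | Quinn   


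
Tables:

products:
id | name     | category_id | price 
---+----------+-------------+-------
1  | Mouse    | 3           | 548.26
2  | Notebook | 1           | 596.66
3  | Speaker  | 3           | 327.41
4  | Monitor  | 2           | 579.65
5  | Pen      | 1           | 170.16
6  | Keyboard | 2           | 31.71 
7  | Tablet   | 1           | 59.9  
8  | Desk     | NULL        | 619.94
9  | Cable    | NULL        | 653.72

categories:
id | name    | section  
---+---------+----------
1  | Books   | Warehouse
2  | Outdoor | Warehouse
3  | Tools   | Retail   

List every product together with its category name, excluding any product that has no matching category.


INNER JOIN keeps only products rows whose category_id matches an id in categories. Walk through each product:
  - product 1 (Mouse): category_id=3 -> matches Tools
  - product 2 (Notebook): category_id=1 -> matches Books
  - product 3 (Speaker): category_id=3 -> matches Tools
  - product 4 (Monitor): category_id=2 -> matches Outdoor
  - product 5 (Pen): category_id=1 -> matches Books
  - product 6 (Keyboard): category_id=2 -> matches Outdoor
  - product 7 (Tablet): category_id=1 -> matches Books
  - product 8 (Desk): category_id=NULL, no match -> dropped
  - product 9 (Cable): category_id=NULL, no match -> dropped
So 2 of 9 rows are dropped.

SQL:
SELECT a.name, b.name AS category
FROM products a
INNER JOIN categories b ON a.category_id = b.id

Result:
name     | category
---------+---------
Mouse    | Tools   
Notebook | Books   
Speaker  | Tools   
Monitor  | Outdoor 
Pen      | Books   
Keyboard | Outdoor 
Tablet   | Books   


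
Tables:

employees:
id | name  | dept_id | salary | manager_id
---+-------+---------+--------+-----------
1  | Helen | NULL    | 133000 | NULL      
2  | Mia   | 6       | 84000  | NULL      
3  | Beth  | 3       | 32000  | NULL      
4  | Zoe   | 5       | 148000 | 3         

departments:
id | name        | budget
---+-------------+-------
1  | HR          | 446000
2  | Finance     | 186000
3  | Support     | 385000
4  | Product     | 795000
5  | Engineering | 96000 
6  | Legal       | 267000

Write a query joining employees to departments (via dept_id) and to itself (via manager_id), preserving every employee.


Two LEFT JOINs from the same base table employees: one to departments via dept_id, one to employees itself via manager_id. Both are LEFT so every employee is preserved.
Match against departments:
  - employee 1 (Helen): dept_id=NULL, no match -> kept with NULL
  - employee 2 (Mia): dept_id=6 -> matches Legal
  - employee 3 (Beth): dept_id=3 -> matches Support
  - employee 4 (Zoe): dept_id=5 -> matches Engineering
Match against employees (self):
  - employee 1 (Helen): manager_id=NULL -> NULL
  - employee 2 (Mia): manager_id=NULL -> NULL
  - employee 3 (Beth): manager_id=NULL -> NULL
  - employee 4 (Zoe): manager_id=3 -> Beth

SQL:
SELECT a.name, b.name AS department, c.name AS manager
FROM employees a
LEFT JOIN departments b ON a.dept_id = b.id
LEFT JOIN employees c ON a.manager_id = c.id

Result:
name  | department  | manager
------+-------------+--------
Helen | NULL        | NULL   
Mia   | Legal       | NULL   
Beth  | Support     | NULL   
Zoe   | Engineering | Beth   


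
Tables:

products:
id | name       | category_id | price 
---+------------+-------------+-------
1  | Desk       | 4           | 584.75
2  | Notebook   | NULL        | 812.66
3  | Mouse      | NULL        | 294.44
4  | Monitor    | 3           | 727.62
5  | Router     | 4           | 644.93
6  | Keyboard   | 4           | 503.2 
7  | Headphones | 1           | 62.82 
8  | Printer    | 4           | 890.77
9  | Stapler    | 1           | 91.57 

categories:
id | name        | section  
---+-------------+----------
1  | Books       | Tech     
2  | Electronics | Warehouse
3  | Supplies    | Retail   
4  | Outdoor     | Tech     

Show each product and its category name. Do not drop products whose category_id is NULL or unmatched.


LEFT JOIN keeps every row from products (the left table); where category_id has no match in categories, the category columns become NULL. Walk through each product:
  - product 1 (Desk): category_id=4 -> matches Outdoor
  - product 2 (Notebook): category_id=NULL, no match -> kept with NULL
  - product 3 (Mouse): category_id=NULL, no match -> kept with NULL
  - product 4 (Monitor): category_id=3 -> matches Supplies
  - product 5 (Router): category_id=4 -> matches Outdoor
  - product 6 (Keyboard): category_id=4 -> matches Outdoor
  - product 7 (Headphones): category_id=1 -> matches Books
  - product 8 (Printer): category_id=4 -> matches Outdoor
  - product 9 (Stapler): category_id=1 -> matches Books
All 9 rows appear; 2 have NULL category.

SQL:
SELECT a.name, b.name AS category
FROM products a
LEFT JOIN categories b ON a.category_id = b.id

Result:
name       | category
-----------+---------
Desk       | Outdoor 
Notebook   | NULL    
Mouse      | NULL    
Monitor    | Supplies
Router     | Outdoor 
Keyboard   | Outdoor 
Headphones | Books   
Printer    | Outdoor 
Stapler    | Books   


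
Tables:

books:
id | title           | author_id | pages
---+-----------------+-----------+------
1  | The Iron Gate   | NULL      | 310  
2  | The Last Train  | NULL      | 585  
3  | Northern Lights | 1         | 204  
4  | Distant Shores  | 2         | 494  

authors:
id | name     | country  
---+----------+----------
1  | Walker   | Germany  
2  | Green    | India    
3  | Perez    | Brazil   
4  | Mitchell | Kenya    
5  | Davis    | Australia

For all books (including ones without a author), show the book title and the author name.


LEFT JOIN keeps every row from books (the left table); where author_id has no match in authors, the author columns become NULL. Walk through each book:
  - book 1 (The Iron Gate): author_id=NULL, no match -> kept with NULL
  - book 2 (The Last Train): author_id=NULL, no match -> kept with NULL
  - book 3 (Northern Lights): author_id=1 -> matches Walker
  - book 4 (Distant Shores): author_id=2 -> matches Green
All 4 rows appear; 2 have NULL author.

SQL:
SELECT a.title, b.name AS author
FROM books a
LEFT JOIN authors b ON a.author_id = b.id

Result:
title           | author
----------------+-------
The Iron Gate   | NULL  
The Last Train  | NULL  
Northern Lights | Walker
Distant Shores  | Green 


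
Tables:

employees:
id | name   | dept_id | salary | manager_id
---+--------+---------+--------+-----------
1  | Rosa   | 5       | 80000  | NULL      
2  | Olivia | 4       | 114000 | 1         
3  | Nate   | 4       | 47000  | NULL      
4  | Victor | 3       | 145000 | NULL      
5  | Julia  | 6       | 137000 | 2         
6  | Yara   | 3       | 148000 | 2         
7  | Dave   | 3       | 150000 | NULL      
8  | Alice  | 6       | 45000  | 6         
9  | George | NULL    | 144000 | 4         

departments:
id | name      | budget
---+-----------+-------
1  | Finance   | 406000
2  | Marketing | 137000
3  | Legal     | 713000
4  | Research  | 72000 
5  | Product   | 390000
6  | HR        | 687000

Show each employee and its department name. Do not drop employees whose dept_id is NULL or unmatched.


LEFT JOIN keeps every row from employees (the left table); where dept_id has no match in departments, the department columns become NULL. Walk through each employee:
  - employee 1 (Rosa): dept_id=5 -> matches Product
  - employee 2 (Olivia): dept_id=4 -> matches Research
  - employee 3 (Nate): dept_id=4 -> matches Research
  - employee 4 (Victor): dept_id=3 -> matches Legal
  - employee 5 (Julia): dept_id=6 -> matches HR
  - employee 6 (Yara): dept_id=3 -> matches Legal
  - employee 7 (Dave): dept_id=3 -> matches Legal
  - employee 8 (Alice): dept_id=6 -> matches HR
  - employee 9 (George): dept_id=NULL, no match -> kept with NULL
All 9 rows appear; 1 has NULL department.

SQL:
SELECT a.name, b.name AS department
FROM employees a
LEFT JOIN departments b ON a.dept_id = b.id

Result:
name   | department
-------+-----------
Rosa   | Product   
Olivia | Research  
Nate   | Research  
Victor | Legal     
Julia  | HR        
Yara   | Legal     
Dave   | Legal     
Alice  | HR        
George | NULL      


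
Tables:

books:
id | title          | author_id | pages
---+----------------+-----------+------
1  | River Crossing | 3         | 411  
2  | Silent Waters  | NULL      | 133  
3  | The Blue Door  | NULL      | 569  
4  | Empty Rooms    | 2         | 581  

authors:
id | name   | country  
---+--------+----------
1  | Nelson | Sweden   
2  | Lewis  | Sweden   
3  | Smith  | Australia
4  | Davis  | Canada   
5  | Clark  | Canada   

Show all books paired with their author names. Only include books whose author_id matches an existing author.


INNER JOIN keeps only books rows whose author_id matches an id in authors. Walk through each book:
  - book 1 (River Crossing): author_id=3 -> matches Smith
  - book 2 (Silent Waters): author_id=NULL, no match -> dropped
  - book 3 (The Blue Door): author_id=NULL, no match -> dropped
  - book 4 (Empty Rooms): author_id=2 -> matches Lewis
So 2 of 4 rows are dropped.

SQL:
SELECT a.title, b.name AS author
FROM books a
INNER JOIN authors b ON a.author_id = b.id

Result:
title          | author
---------------+-------
River Crossing | Smith 
Empty Rooms    | Lewis 


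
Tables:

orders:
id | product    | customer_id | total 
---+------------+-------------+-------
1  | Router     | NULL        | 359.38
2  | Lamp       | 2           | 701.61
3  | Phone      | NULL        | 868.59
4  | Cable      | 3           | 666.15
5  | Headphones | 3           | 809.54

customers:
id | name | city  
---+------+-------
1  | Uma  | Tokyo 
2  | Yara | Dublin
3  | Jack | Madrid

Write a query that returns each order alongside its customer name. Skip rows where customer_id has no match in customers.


INNER JOIN keeps only orders rows whose customer_id matches an id in customers. Walk through each order:
  - order 1 (Router): customer_id=NULL, no match -> dropped
  - order 2 (Lamp): customer_id=2 -> matches Yara
  - order 3 (Phone): customer_id=NULL, no match -> dropped
  - order 4 (Cable): customer_id=3 -> matches Jack
  - order 5 (Headphones): customer_id=3 -> matches Jack
So 2 of 5 rows are dropped.

SQL:
SELECT a.product, b.name AS customer
FROM orders a
INNER JOIN customers b ON a.customer_id = b.id

Result:
product    | customer
-----------+---------
Lamp       | Yara    
Cable      | Jack    
Headphones | Jack    


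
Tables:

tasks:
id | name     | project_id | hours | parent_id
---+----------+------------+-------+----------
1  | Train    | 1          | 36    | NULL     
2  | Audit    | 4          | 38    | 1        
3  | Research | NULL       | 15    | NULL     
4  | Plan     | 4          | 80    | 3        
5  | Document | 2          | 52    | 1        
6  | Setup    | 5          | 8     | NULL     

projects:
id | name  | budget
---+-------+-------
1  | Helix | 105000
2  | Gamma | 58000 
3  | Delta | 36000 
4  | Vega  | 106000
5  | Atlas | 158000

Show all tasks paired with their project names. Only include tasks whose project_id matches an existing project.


INNER JOIN keeps only tasks rows whose project_id matches an id in projects. Walk through each task:
  - task 1 (Train): project_id=1 -> matches Helix
  - task 2 (Audit): project_id=4 -> matches Vega
  - task 3 (Research): project_id=NULL, no match -> dropped
  - task 4 (Plan): project_id=4 -> matches Vega
  - task 5 (Document): project_id=2 -> matches Gamma
  - task 6 (Setup): project_id=5 -> matches Atlas
So 1 of 6 rows is dropped.

SQL:
SELECT a.name, b.name AS project
FROM tasks a
INNER JOIN projects b ON a.project_id = b.id

Result:
name     | project
---------+--------
Train    | Helix  
Audit    | Vega   
Plan     | Vega   
Document | Gamma  
Setup    | Atlas  


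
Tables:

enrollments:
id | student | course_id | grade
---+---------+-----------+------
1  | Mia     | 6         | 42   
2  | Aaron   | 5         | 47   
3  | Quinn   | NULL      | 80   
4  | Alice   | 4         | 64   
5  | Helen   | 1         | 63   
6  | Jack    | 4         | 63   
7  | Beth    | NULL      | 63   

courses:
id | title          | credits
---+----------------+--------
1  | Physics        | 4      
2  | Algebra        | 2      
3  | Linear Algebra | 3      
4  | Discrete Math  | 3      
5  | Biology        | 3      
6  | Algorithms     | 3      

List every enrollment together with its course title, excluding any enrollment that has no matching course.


INNER JOIN keeps only enrollments rows whose course_id matches an id in courses. Walk through each enrollment:
  - enrollment 1 (Mia): course_id=6 -> matches Algorithms
  - enrollment 2 (Aaron): course_id=5 -> matches Biology
  - enrollment 3 (Quinn): course_id=NULL, no match -> dropped
  - enrollment 4 (Alice): course_id=4 -> matches Discrete Math
  - enrollment 5 (Helen): course_id=1 -> matches Physics
  - enrollment 6 (Jack): course_id=4 -> matches Discrete Math
  - enrollment 7 (Beth): course_id=NULL, no match -> dropped
So 2 of 7 rows are dropped.

SQL:
SELECT a.student, b.title AS course
FROM enrollments a
INNER JOIN courses b ON a.course_id = b.id

Result:
student | course       
--------+--------------
Mia     | Algorithms   
Aaron   | Biology      
Alice   | Discrete Math
Helen   | Physics      
Jack    | Discrete Math


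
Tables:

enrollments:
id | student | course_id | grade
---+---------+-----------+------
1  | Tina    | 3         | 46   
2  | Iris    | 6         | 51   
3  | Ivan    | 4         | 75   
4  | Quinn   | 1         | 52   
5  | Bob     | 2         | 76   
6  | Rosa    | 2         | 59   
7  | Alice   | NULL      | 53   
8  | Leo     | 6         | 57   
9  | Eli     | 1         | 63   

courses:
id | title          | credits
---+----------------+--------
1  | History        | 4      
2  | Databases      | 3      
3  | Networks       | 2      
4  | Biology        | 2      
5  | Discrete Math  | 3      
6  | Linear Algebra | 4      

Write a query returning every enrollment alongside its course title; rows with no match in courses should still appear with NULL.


LEFT JOIN keeps every row from enrollments (the left table); where course_id has no match in courses, the course columns become NULL. Walk through each enrollment:
  - enrollment 1 (Tina): course_id=3 -> matches Networks
  - enrollment 2 (Iris): course_id=6 -> matches Linear Algebra
  - enrollment 3 (Ivan): course_id=4 -> matches Biology
  - enrollment 4 (Quinn): course_id=1 -> matches History
  - enrollment 5 (Bob): course_id=2 -> matches Databases
  - enrollment 6 (Rosa): course_id=2 -> matches Databases
  - enrollment 7 (Alice): course_id=NULL, no match -> kept with NULL
  - enrollment 8 (Leo): course_id=6 -> matches Linear Algebra
  - enrollment 9 (Eli): course_id=1 -> matches History
All 9 rows appear; 1 has NULL course.

SQL:
SELECT a.student, b.title AS course
FROM enrollments a
LEFT JOIN courses b ON a.course_id = b.id

Result:
student | course        
--------+---------------
Tina    | Networks      
Iris    | Linear Algebra
Ivan    | Biology       
Quinn   | History       
Bob     | Databases     
Rosa    | Databases     
Alice   | NULL          
Leo     | Linear Algebra
Eli     | History       


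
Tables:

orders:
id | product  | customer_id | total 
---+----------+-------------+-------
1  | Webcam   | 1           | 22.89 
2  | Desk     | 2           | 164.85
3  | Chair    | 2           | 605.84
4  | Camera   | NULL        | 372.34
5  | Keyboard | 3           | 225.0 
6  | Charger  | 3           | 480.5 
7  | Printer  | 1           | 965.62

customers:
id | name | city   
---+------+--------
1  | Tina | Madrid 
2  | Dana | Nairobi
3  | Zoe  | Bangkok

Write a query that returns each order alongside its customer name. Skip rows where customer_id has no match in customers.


INNER JOIN keeps only orders rows whose customer_id matches an id in customers. Walk through each order:
  - order 1 (Webcam): customer_id=1 -> matches Tina
  - order 2 (Desk): customer_id=2 -> matches Dana
  - order 3 (Chair): customer_id=2 -> matches Dana
  - order 4 (Camera): customer_id=NULL, no match -> dropped
  - order 5 (Keyboard): customer_id=3 -> matches Zoe
  - order 6 (Charger): customer_id=3 -> matches Zoe
  - order 7 (Printer): customer_id=1 -> matches Tina
So 1 of 7 rows is dropped.

SQL:
SELECT a.product, b.name AS customer
FROM orders a
INNER JOIN customers b ON a.customer_id = b.id

Result:
product  | customer
---------+---------
Webcam   | Tina    
Desk     | Dana    
Chair    | Dana    
Keyboard | Zoe     
Charger  | Zoe     
Printer  | Tina    


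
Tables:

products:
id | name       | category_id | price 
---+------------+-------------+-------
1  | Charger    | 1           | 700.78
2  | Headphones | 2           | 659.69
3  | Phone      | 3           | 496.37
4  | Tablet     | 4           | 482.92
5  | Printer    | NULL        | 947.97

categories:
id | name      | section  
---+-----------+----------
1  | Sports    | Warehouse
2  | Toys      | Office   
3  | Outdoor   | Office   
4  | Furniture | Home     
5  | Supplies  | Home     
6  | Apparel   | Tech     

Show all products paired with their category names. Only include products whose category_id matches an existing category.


INNER JOIN keeps only products rows whose category_id matches an id in categories. Walk through each product:
  - product 1 (Charger): category_id=1 -> matches Sports
  - product 2 (Headphones): category_id=2 -> matches Toys
  - product 3 (Phone): category_id=3 -> matches Outdoor
  - product 4 (Tablet): category_id=4 -> matches Furniture
  - product 5 (Printer): category_id=NULL, no match -> dropped
So 1 of 5 rows is dropped.

SQL:
SELECT a.name, b.name AS category
FROM products a
INNER JOIN categories b ON a.category_id = b.id

Result:
name       | category 
-----------+----------
Charger    | Sports   
Headphones | Toys     
Phone      | Outdoor  
Tablet     | Furniture


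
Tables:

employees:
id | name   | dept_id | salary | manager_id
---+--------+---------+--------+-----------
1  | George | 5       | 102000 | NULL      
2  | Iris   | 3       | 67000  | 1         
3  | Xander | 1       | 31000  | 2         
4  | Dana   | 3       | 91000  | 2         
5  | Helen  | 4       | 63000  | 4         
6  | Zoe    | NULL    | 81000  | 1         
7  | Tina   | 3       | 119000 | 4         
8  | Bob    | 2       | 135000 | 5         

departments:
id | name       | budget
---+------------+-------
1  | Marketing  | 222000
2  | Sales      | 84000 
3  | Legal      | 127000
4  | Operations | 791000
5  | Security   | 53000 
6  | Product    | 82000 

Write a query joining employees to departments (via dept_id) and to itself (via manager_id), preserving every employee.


Two LEFT JOINs from the same base table employees: one to departments via dept_id, one to employees itself via manager_id. Both are LEFT so every employee is preserved.
Match against departments:
  - employee 1 (George): dept_id=5 -> matches Security
  - employee 2 (Iris): dept_id=3 -> matches Legal
  - employee 3 (Xander): dept_id=1 -> matches Marketing
  - employee 4 (Dana): dept_id=3 -> matches Legal
  - employee 5 (Helen): dept_id=4 -> matches Operations
  - employee 6 (Zoe): dept_id=NULL, no match -> kept with NULL
  - employee 7 (Tina): dept_id=3 -> matches Legal
  - employee 8 (Bob): dept_id=2 -> matches Sales
Match against employees (self):
  - employee 1 (George): manager_id=NULL -> NULL
  - employee 2 (Iris): manager_id=1 -> George
  - employee 3 (Xander): manager_id=2 -> Iris
  - employee 4 (Dana): manager_id=2 -> Iris
  - employee 5 (Helen): manager_id=4 -> Dana
  - employee 6 (Zoe): manager_id=1 -> George
  - employee 7 (Tina): manager_id=4 -> Dana
  - employee 8 (Bob): manager_id=5 -> Helen

SQL:
SELECT a.name, b.name AS department, c.name AS manager
FROM employees a
LEFT JOIN departments b ON a.dept_id = b.id
LEFT JOIN employees c ON a.manager_id = c.id

Result:
name   | department | manager
-------+------------+--------
George | Security   | NULL   
Iris   | Legal      | George 
Xander | Marketing  | Iris   
Dana   | Legal      | Iris   
Helen  | Operations | Dana   
Zoe    | NULL       | George 
Tina   | Legal      | Dana   
Bob    | Sales      | Helen  
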